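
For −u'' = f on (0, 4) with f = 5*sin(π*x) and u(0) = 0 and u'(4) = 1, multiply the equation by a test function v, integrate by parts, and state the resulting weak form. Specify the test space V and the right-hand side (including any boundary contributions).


V = {v ∈ H^1(0, 4) : v(0) = 0} (test functions vanish at x = 0 where u is specified); weak form: ∫_0^4 u'v' dx = ∫_0^4 (5*sin(π*x)) v dx + v(4) for all v ∈ V.

Multiply both sides by a test function v and integrate from 0 to 4:
  ∫_0^4 −u''(x) v(x) dx = ∫_0^4 f(x) v(x) dx.
Integrate the LHS by parts once:
  ∫_0^4 −u'' v dx = −[u'(x) v(x)]_0^4 + ∫_0^4 u'(x) v'(x) dx.
Thus ∫_0^4 u'(x) v'(x) dx = ∫_0^4 f(x) v(x) dx + [u'(x) v(x)]_0^4.
Choose V so that boundary terms are either known or forced to vanish.
Mixed BC: u(0) = 0 (Dirichlet) and u'(4) = 1 (Neumann). Define V = {v ∈ H^1(0, 4) : v(0) = 0}. Then [u' v]_0^4 = u'(4)·v(4) − u'(0)·0 = v(4).
Weak formulation: find u (satisfying any essential BC) such that ∫_0^4 u'(x) v'(x) dx = ∫_0^4 f v dx + v(4) for all v ∈ V (Dirichlet at 0 absorbed into V; Neumann datum at x = 4 contributes the boundary term).
Substituting f(x) = 5*sin(π*x), the right-hand side is ∫_0^4 (5*sin(π*x)) v dx + v(4).


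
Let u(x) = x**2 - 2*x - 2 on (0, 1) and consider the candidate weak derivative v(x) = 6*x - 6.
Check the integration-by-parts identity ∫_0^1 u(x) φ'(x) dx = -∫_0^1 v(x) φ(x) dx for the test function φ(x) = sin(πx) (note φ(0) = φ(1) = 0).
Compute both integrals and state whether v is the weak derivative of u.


LHS = 2/π, RHS = 6/π. No, v is not the weak derivative of u.

u(x) = x**2 - 2*x - 2, classical derivative u'(x) = 2*x - 2.
φ(x) = sin(πx), so φ'(x) = π*cos(π*x).
Note φ(0) = φ(1) = 0, so the boundary term u·φ vanishes.
LHS = ∫_0^1 u(x) φ'(x) dx = ∫_0^1 (π*x^2*cos(π*x) - 2*π*x*cos(π*x) - 2*π*cos(π*x)) dx. Term by term:
  ∫_0^1 -2*π*cos(π*x) dx = 0;  ∫_0^1 π*x^2*cos(π*x) dx = -2/π;  ∫_0^1 -2*π*x*cos(π*x) dx = 4/π.
Sum: 0 − 2/π + 4/π = 2/π.
So LHS = 2/π.
∫_0^1 v(x) φ(x) dx = ∫_0^1 (6*x*sin(π*x) - 6*sin(π*x)) dx. Term by term:
  ∫_0^1 -6*sin(π*x) dx = -12/π;  ∫_0^1 6*x*sin(π*x) dx = 6/π.
Sum: -12/π + 6/π = -6/π.
So RHS = -∫_0^1 v(x) φ(x) dx = 6/π.
LHS − RHS = -4/π ≠ 0, so the identity fails.
(For a valid weak derivative the identity must hold for EVERY test function, in particular this one. The failure shows v is NOT the weak derivative of u.)
Correct weak derivative would be u'(x) = 2*x - 2.


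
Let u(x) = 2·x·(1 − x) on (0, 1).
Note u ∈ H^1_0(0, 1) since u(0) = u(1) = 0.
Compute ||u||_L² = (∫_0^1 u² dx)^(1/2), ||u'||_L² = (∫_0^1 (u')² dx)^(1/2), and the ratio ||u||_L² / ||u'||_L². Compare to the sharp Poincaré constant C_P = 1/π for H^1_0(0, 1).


||u||_L² / ||u'||_L² = sqrt(10)/10 < C_P = 1/π.

u(x) = 2·x·(1 − x), so u'(x) = 2 - 4*x.
u(x) = 2·x·(1 − x) vanishes at x = 0 and x = 1, so u ∈ H^1_0(0, 1). Differentiate via the product rule and integrate the resulting polynomials term by term.
  ∫_0^1 u² dx = ∫_0^1 (4*x^4 - 8*x^3 + 4*x^2) dx. Term by term:
    ∫_0^1 4*x^4 dx = 4/5;  ∫_0^1 -8*x^3 dx = -2;  ∫_0^1 4*x^2 dx = 4/3.
  Sum: 4/5 − 2 + 4/3 = 2/15.
  ∫_0^1 (u')² dx = ∫_0^1 (16*x^2 - 16*x + 4) dx. Term by term:
    ∫_0^1 16*x^2 dx = 16/3;  ∫_0^1 -16*x dx = -8;  ∫_0^1 4 dx = 4.
  Sum: 16/3 − 8 + 4 = 4/3.
∫_0^1 u² dx = 2/15, so ||u||_L² = sqrt(30)/15.
∫_0^1 (u')² dx = 4/3, so ||u'||_L² = 2*sqrt(3)/3.
Ratio ||u||_L² / ||u'||_L² = sqrt(10)/10.
Sharp Poincaré constant on H^1_0(0, 1) is C_P = L/π = 1/π, achieved by sin(π·x).
A polynomial bump cannot attain the sharp Poincaré constant (only the first sine eigenfunction does), so the ratio is strictly less than C_P, consistent with ||u||_L² ≤ C_P ||u'||_L².


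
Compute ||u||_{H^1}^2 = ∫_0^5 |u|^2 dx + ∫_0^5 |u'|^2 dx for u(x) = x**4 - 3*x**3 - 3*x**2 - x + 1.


||u||_{H^1}^2 = 9907895/252

The H^1 norm (squared) on an interval (0, L) is
  ||u||_{H^1}^2 = ∫_0^L u(x)^2 dx + ∫_0^L u'(x)^2 dx.
Compute u'(x) = 4*x**3 - 9*x**2 - 6*x - 1.
Then u(x)^2 = x**8 - 6*x**7 + 3*x**6 + 16*x**5 + 17*x**4 - 5*x**2 - 2*x + 1 and u'(x)^2 = 16*x**6 - 72*x**5 + 33*x**4 + 100*x**3 + 54*x**2 + 12*x + 1.
Integrate each monomial from 0 to 5 using ∫_0^5 c·x^n dx = c·5^(n+1)/(n+1):
  ∫_0^5 u(x)^2 dx = ∫_0^5 (x^8 - 6*x^7 + 3*x^6 + 16*x^5 + 17*x^4 - 5*x^2 - 2*x + 1) dx. Term by term:
    ∫_0^5 x^8 dx = 1953125/9;  ∫_0^5 -6*x^7 dx = -1171875/4;  ∫_0^5 3*x^6 dx = 234375/7;
    ∫_0^5 16*x^5 dx = 125000/3;  ∫_0^5 17*x^4 dx = 10625;  ∫_0^5 -5*x^2 dx = -625/3;
    ∫_0^5 -2*x dx = -25;  ∫_0^5 1 dx = 5.
  Sum: 1953125/9 − 1171875/4 + 234375/7 + 125000/3 + 10625 − 625/3 − 25 + 5 = 2416835/252.
  ∫_0^5 u'(x)^2 dx = ∫_0^5 (16*x^6 - 72*x^5 + 33*x^4 + 100*x^3 + 54*x^2 + 12*x + 1) dx. Term by term:
    ∫_0^5 16*x^6 dx = 1250000/7;  ∫_0^5 -72*x^5 dx = -187500;  ∫_0^5 33*x^4 dx = 20625;
    ∫_0^5 100*x^3 dx = 15625;  ∫_0^5 54*x^2 dx = 2250;  ∫_0^5 12*x dx = 150;
    ∫_0^5 1 dx = 5.
  Sum: 1250000/7 − 187500 + 20625 + 15625 + 2250 + 150 + 5 = 208085/7.
Adding: ||u||_{H^1}^2 = 2416835/252 + 208085/7 = 9907895/252.


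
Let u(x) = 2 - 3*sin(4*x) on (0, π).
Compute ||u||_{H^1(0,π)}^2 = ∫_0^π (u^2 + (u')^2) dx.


||u||_{H^1(0,π)}^2 = 161*π/2

u'(x) = -12*cos(4*x).
Expand u² and (u')² and integrate term by term on (0, π), using: for integers n ≥ 1, ∫_0^π sin²(nx) dx = ∫_0^π cos²(nx) dx = π/2; for n ≠ n', ∫_0^π sin(nx)sin(n'x) dx = ∫_0^π cos(nx)cos(n'x) dx = 0; and by product-to-sum, ∫_0^π sin(nx)cos(n'x) dx = ½∫_0^π [sin((n+n')x) + sin((n−n')x)] dx, which is 0 when n+n' is even and 2n/(n²−n'²) when n+n' is odd (it need not vanish on (0, π)). For the constant mode: ∫_0^π 1 dx = π, ∫_0^π cos(nx) dx = 0, ∫_0^π sin(nx) dx = (1−(−1)^n)/n.
  u² squared terms: (2)²·∫1 dx = 4·π = 4*π;  (-3)²·∫sin(4x)² dx = 9·π/2 = 9*π/2.
  u² cross terms: 2·(2)·(-3)·∫1·sin(4x) dx = -12·(0) = 0.
  So ∫_0^π u² dx = 4*π + 9*π/2 + 0 = 17*π/2.
  (u')² squared terms: (-12)²·∫cos(4x)² dx = 144·π/2 = 72*π.
  So ∫_0^π (u')² dx = 72*π.
||u||_{H^1}^2 = (17*π/2) + (72*π) = 161*π/2.


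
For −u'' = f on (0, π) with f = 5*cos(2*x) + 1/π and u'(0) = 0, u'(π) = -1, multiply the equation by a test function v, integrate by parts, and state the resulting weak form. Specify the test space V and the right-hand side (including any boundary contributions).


V = H^1(0, π) (v unrestricted at boundary; u is determined up to an additive constant); weak form: ∫_0^π u'v' dx = ∫_0^π (5*cos(2*x) + 1/π) v dx − v(π) for all v ∈ V.

Multiply both sides by a test function v and integrate from 0 to π:
  ∫_0^π −u''(x) v(x) dx = ∫_0^π f(x) v(x) dx.
Integrate the LHS by parts once:
  ∫_0^π −u'' v dx = −[u'(x) v(x)]_0^π + ∫_0^π u'(x) v'(x) dx.
Thus ∫_0^π u'(x) v'(x) dx = ∫_0^π f(x) v(x) dx + [u'(x) v(x)]_0^π.
Choose V so that boundary terms are either known or forced to vanish.
u has inhomogeneous Neumann u'(0) = 0, u'(π) = -1. [u' v]_0^π = (-1)·v(π) − (0)·v(0) = − v(π). Take V = H^1(0, π); boundary term becomes part of RHS.
Weak formulation: find u (satisfying any essential BC) such that ∫_0^π u'(x) v'(x) dx = ∫_0^π f v dx − v(π) for all v ∈ V (Neumann data are natural BCs: they enter the RHS as boundary terms).
Substituting f(x) = 5*cos(2*x) + 1/π, the right-hand side is ∫_0^π (5*cos(2*x) + 1/π) v dx − v(π).
Compatibility check (pure Neumann): taking v ≡ 1 ∈ V gives 0 = ∫_0^π f dx + (-1) − (0), i.e. ∫_0^π f dx must equal u'(0) − u'(π) = 1. Indeed ∫_0^π (5*cos(2*x) + 1/π) dx = 1, so the data are compatible. The solution is then unique only up to an additive constant (fix it e.g. by requiring ∫_0^π u dx = 0).


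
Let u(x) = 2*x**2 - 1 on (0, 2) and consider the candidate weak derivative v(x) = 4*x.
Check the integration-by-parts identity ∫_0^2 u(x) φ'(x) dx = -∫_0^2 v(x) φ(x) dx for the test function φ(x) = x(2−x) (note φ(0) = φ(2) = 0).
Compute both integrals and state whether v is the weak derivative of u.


LHS = -16/3, RHS = -16/3. Yes, v = u' weakly.

u(x) = 2*x**2 - 1, classical derivative u'(x) = 4*x.
φ(x) = x(2−x), so φ'(x) = 2 - 2*x.
Note φ(0) = φ(2) = 0, so the boundary term u·φ vanishes.
LHS = ∫_0^2 u(x) φ'(x) dx = ∫_0^2 (-4*x^3 + 4*x^2 + 2*x - 2) dx. Term by term:
  ∫_0^2 -4*x^3 dx = -16;  ∫_0^2 4*x^2 dx = 32/3;  ∫_0^2 2*x dx = 4;
  ∫_0^2 -2 dx = -4.
Sum: -16 + 32/3 + 4 − 4 = -16/3.
So LHS = -16/3.
∫_0^2 v(x) φ(x) dx = ∫_0^2 (-4*x^3 + 8*x^2) dx. Term by term:
  ∫_0^2 -4*x^3 dx = -16;  ∫_0^2 8*x^2 dx = 64/3.
Sum: -16 + 64/3 = 16/3.
So RHS = -∫_0^2 v(x) φ(x) dx = -16/3.
LHS = RHS, so the identity holds for this test φ.
Moreover u is smooth here and v(x) = u'(x) = 4*x pointwise, so the identity holds for every test function. Hence v is the weak derivative of u.


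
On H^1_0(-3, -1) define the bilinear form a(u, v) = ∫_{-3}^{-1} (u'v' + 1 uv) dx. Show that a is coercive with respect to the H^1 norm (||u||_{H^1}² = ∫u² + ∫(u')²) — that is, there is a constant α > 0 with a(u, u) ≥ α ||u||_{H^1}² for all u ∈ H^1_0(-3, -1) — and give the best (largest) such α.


α = 1

Coercivity of a(·,·) on H^1_0(-3, -1) means a(u, u) ≥ α ||u||_{H^1}² for every u ∈ H^1_0.
The interval has length L = 2, and Poincaré/coercivity depend only on L. Here a(u, u) = ∫(u')² + (1)·∫u².
Here c = 1 ≥ 1, so a(u,u) = ∫(u')² + c∫u² ≥ ∫(u')² + ∫u² = ||u||_{H^1}², i.e. α = 1 works. No larger α is possible: a(u,u) ≥ α||u||_{H^1}² means (1−α)∫(u')² ≥ (α−c)∫u², and for the modes u_n = sin(nπ(x−x₀)/L) (x₀ the left endpoint) one has ∫u_n²/∫(u_n')² = (L/(nπ))² → 0, so a(u_n,u_n)/||u_n||_{H^1}² → 1. Hence the optimal constant is α = 1.
Therefore α = 1.


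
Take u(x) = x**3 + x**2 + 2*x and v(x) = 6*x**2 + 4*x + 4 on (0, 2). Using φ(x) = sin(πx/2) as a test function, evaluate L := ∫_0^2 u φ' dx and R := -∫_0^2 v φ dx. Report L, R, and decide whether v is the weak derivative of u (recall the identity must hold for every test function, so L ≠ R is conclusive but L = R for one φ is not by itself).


LHS = -40/π + 96/π^3, RHS = -80/π + 192/π^3. No, v is not the weak derivative of u.

u(x) = x**3 + x**2 + 2*x, classical derivative u'(x) = 3*x**2 + 2*x + 2.
φ(x) = sin(πx/2), so φ'(x) = π*cos(π*x/2)/2.
Note φ(0) = φ(2) = 0, so the boundary term u·φ vanishes.
LHS = ∫_0^2 u(x) φ'(x) dx = ∫_0^2 (π*x^3*cos(π*x/2)/2 + π*x^2*cos(π*x/2)/2 + π*x*cos(π*x/2)) dx. Term by term:
  ∫_0^2 π*x*cos(π*x/2) dx = -8/π;  ∫_0^2 π*x^2*cos(π*x/2)/2 dx = -8/π;  ∫_0^2 π*x^3*cos(π*x/2)/2 dx = -24/π + 96/π^3.
Sum: -8/π − 8/π + -24/π + 96/π^3 = -40/π + 96/π^3.
So LHS = -40/π + 96/π^3.
∫_0^2 v(x) φ(x) dx = ∫_0^2 (6*x^2*sin(π*x/2) + 4*x*sin(π*x/2) + 4*sin(π*x/2)) dx. Term by term:
  ∫_0^2 4*sin(π*x/2) dx = 16/π;  ∫_0^2 4*x*sin(π*x/2) dx = 16/π;  ∫_0^2 6*x^2*sin(π*x/2) dx = -192/π^3 + 48/π.
Sum: 16/π + 16/π + -192/π^3 + 48/π = -192/π^3 + 80/π.
So RHS = -∫_0^2 v(x) φ(x) dx = -80/π + 192/π^3.
LHS − RHS = -96/π^3 + 40/π ≠ 0, so the identity fails.
(For a valid weak derivative the identity must hold for EVERY test function, in particular this one. The failure shows v is NOT the weak derivative of u.)
Correct weak derivative would be u'(x) = 3*x**2 + 2*x + 2.


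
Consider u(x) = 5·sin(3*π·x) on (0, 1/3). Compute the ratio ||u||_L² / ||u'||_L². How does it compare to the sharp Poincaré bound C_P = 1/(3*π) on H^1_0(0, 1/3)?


||u||_L² / ||u'||_L² = 1/(3*π) = C_P.

u(x) = 5·sin(3*π·x), so u'(x) = 15*π*cos(3*π*x).
Writing u(x) = A·sin(kπx/L) with A = 5 and k = 1, use ∫_0^L sin²(kπx/L) dx = L/2 and ∫_0^L cos²(kπx/L) dx = L/2.
u² = 25·sin²(3*π·x) and (u')² = 225*π^2·cos²(3*π·x), and each of sin², cos² integrates to L/2 = 1/6 over (0, 1/3).
∫_0^1/3 u² dx = 25/6, so ||u||_L² = 5*sqrt(6)/6.
∫_0^1/3 (u')² dx = 75*π^2/2, so ||u'||_L² = 5*sqrt(6)*π/2.
Ratio ||u||_L² / ||u'||_L² = 1/(3*π).
Sharp Poincaré constant on H^1_0(0, 1/3) is C_P = L/π = 1/(3*π), achieved by sin(3*π·x).
This is the k = 1 eigenfunction (up to amplitude), so the ratio equals the sharp Poincaré constant exactly.


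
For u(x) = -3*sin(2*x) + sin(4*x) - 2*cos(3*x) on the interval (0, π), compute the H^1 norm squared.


||u||_{H^1(0,π)}^2 = -992/7 + 51*π

u'(x) = 6*sin(3*x) - 6*cos(2*x) + 4*cos(4*x).
Expand u² and (u')² and integrate term by term on (0, π), using: for integers n ≥ 1, ∫_0^π sin²(nx) dx = ∫_0^π cos²(nx) dx = π/2; for n ≠ n', ∫_0^π sin(nx)sin(n'x) dx = ∫_0^π cos(nx)cos(n'x) dx = 0; and by product-to-sum, ∫_0^π sin(nx)cos(n'x) dx = ½∫_0^π [sin((n+n')x) + sin((n−n')x)] dx, which is 0 when n+n' is even and 2n/(n²−n'²) when n+n' is odd (it need not vanish on (0, π)).
  u² squared terms: (-3)²·∫sin(2x)² dx = 9·π/2 = 9*π/2;  (-2)²·∫cos(3x)² dx = 4·π/2 = 2*π;  (1)²·∫sin(4x)² dx = 1·π/2 = π/2.
  u² cross terms: 2·(-3)·(-2)·∫sin(2x)·cos(3x) dx = 12·(-4/5) = -48/5;  2·(-3)·(1)·∫sin(2x)·sin(4x) dx = -6·(0) = 0;  2·(-2)·(1)·∫cos(3x)·sin(4x) dx = -4·(8/7) = -32/7.
  So ∫_0^π u² dx = 9*π/2 + 2*π + π/2 − 48/5 + 0 − 32/7 = -496/35 + 7*π.
  (u')² squared terms: (-6)²·∫cos(2x)² dx = 36·π/2 = 18*π;  (4)²·∫cos(4x)² dx = 16·π/2 = 8*π;  (6)²·∫sin(3x)² dx = 36·π/2 = 18*π.
  (u')² cross terms: 2·(-6)·(4)·∫cos(2x)·cos(4x) dx = -48·(0) = 0;  2·(-6)·(6)·∫cos(2x)·sin(3x) dx = -72·(6/5) = -432/5;  2·(4)·(6)·∫cos(4x)·sin(3x) dx = 48·(-6/7) = -288/7.
  So ∫_0^π (u')² dx = 18*π + 8*π + 18*π + 0 − 432/5 − 288/7 = -4464/35 + 44*π.
||u||_{H^1}^2 = (-496/35 + 7*π) + (-4464/35 + 44*π) = -992/7 + 51*π.


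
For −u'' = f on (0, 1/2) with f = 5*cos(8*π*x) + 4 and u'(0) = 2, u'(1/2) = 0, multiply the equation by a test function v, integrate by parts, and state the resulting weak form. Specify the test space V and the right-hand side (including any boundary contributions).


V = H^1(0, 1/2) (v unrestricted at boundary; u is determined up to an additive constant); weak form: ∫_0^1/2 u'v' dx = ∫_0^1/2 (5*cos(8*π*x) + 4) v dx − 2·v(0) for all v ∈ V.

Multiply both sides by a test function v and integrate from 0 to 1/2:
  ∫_0^1/2 −u''(x) v(x) dx = ∫_0^1/2 f(x) v(x) dx.
Integrate the LHS by parts once:
  ∫_0^1/2 −u'' v dx = −[u'(x) v(x)]_0^1/2 + ∫_0^1/2 u'(x) v'(x) dx.
Thus ∫_0^1/2 u'(x) v'(x) dx = ∫_0^1/2 f(x) v(x) dx + [u'(x) v(x)]_0^1/2.
Choose V so that boundary terms are either known or forced to vanish.
u has inhomogeneous Neumann u'(0) = 2, u'(1/2) = 0. [u' v]_0^1/2 = (0)·v(1/2) − (2)·v(0) = − 2·v(0). Take V = H^1(0, 1/2); boundary term becomes part of RHS.
Weak formulation: find u (satisfying any essential BC) such that ∫_0^1/2 u'(x) v'(x) dx = ∫_0^1/2 f v dx − 2·v(0) for all v ∈ V (Neumann data are natural BCs: they enter the RHS as boundary terms).
Substituting f(x) = 5*cos(8*π*x) + 4, the right-hand side is ∫_0^1/2 (5*cos(8*π*x) + 4) v dx − 2·v(0).
Compatibility check (pure Neumann): taking v ≡ 1 ∈ V gives 0 = ∫_0^1/2 f dx + (0) − (2), i.e. ∫_0^1/2 f dx must equal u'(0) − u'(1/2) = 2. Indeed ∫_0^1/2 (5*cos(8*π*x) + 4) dx = 2, so the data are compatible. The solution is then unique only up to an additive constant (fix it e.g. by requiring ∫_0^1/2 u dx = 0).


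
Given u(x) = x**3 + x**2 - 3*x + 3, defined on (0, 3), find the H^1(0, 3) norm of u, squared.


||u||_{H^1}^2 = 32229/35

The H^1 norm (squared) on an interval (0, L) is
  ||u||_{H^1}^2 = ∫_0^L u(x)^2 dx + ∫_0^L u'(x)^2 dx.
Compute u'(x) = 3*x**2 + 2*x - 3.
Then u(x)^2 = x**6 + 2*x**5 - 5*x**4 + 15*x**2 - 18*x + 9 and u'(x)^2 = 9*x**4 + 12*x**3 - 14*x**2 - 12*x + 9.
Integrate each monomial from 0 to 3 using ∫_0^3 c·x^n dx = c·3^(n+1)/(n+1):
  ∫_0^3 u(x)^2 dx = ∫_0^3 (x^6 + 2*x^5 - 5*x^4 + 15*x^2 - 18*x + 9) dx. Term by term:
    ∫_0^3 x^6 dx = 2187/7;  ∫_0^3 2*x^5 dx = 243;  ∫_0^3 -5*x^4 dx = -243;
    ∫_0^3 15*x^2 dx = 135;  ∫_0^3 -18*x dx = -81;  ∫_0^3 9 dx = 27.
  Sum: 2187/7 + 243 − 243 + 135 − 81 + 27 = 2754/7.
  ∫_0^3 u'(x)^2 dx = ∫_0^3 (9*x^4 + 12*x^3 - 14*x^2 - 12*x + 9) dx. Term by term:
    ∫_0^3 9*x^4 dx = 2187/5;  ∫_0^3 12*x^3 dx = 243;  ∫_0^3 -14*x^2 dx = -126;
    ∫_0^3 -12*x dx = -54;  ∫_0^3 9 dx = 27.
  Sum: 2187/5 + 243 − 126 − 54 + 27 = 2637/5.
Adding: ||u||_{H^1}^2 = 2754/7 + 2637/5 = 32229/35.


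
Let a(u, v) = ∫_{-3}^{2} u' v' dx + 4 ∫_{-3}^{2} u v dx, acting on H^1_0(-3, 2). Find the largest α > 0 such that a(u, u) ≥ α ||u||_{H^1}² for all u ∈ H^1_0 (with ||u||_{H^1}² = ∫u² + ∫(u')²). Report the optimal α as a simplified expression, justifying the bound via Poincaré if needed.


α = 1

Coercivity of a(·,·) on H^1_0(-3, 2) means a(u, u) ≥ α ||u||_{H^1}² for every u ∈ H^1_0.
The interval has length L = 5, and Poincaré/coercivity depend only on L. Here a(u, u) = ∫(u')² + (4)·∫u².
Here c = 4 ≥ 1, so a(u,u) = ∫(u')² + c∫u² ≥ ∫(u')² + ∫u² = ||u||_{H^1}², i.e. α = 1 works. No larger α is possible: a(u,u) ≥ α||u||_{H^1}² means (1−α)∫(u')² ≥ (α−c)∫u², and for the modes u_n = sin(nπ(x−x₀)/L) (x₀ the left endpoint) one has ∫u_n²/∫(u_n')² = (L/(nπ))² → 0, so a(u_n,u_n)/||u_n||_{H^1}² → 1. Hence the optimal constant is α = 1.
Therefore α = 1.


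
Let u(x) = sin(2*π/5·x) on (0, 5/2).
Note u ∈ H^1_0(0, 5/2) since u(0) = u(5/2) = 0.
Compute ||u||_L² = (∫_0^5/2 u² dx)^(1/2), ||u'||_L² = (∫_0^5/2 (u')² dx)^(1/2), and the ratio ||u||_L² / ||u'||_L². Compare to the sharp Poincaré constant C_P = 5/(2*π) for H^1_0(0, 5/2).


||u||_L² / ||u'||_L² = 5/(2*π) = C_P.

u(x) = sin(2*π/5·x), so u'(x) = 2*π*cos(2*π*x/5)/5.
Writing u(x) = A·sin(kπx/L) with A = 1 and k = 1, use ∫_0^L sin²(kπx/L) dx = L/2 and ∫_0^L cos²(kπx/L) dx = L/2.
u² = 1·sin²(2*π/5·x) and (u')² = 4*π^2/25·cos²(2*π/5·x), and each of sin², cos² integrates to L/2 = 5/4 over (0, 5/2).
∫_0^5/2 u² dx = 5/4, so ||u||_L² = sqrt(5)/2.
∫_0^5/2 (u')² dx = π^2/5, so ||u'||_L² = sqrt(5)*π/5.
Ratio ||u||_L² / ||u'||_L² = 5/(2*π).
Sharp Poincaré constant on H^1_0(0, 5/2) is C_P = L/π = 5/(2*π), achieved by sin(2*π/5·x).
This is the k = 1 eigenfunction (up to amplitude), so the ratio equals the sharp Poincaré constant exactly.


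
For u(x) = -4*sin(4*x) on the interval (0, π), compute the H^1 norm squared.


||u||_{H^1(0,π)}^2 = 136*π

u'(x) = -16*cos(4*x).
Expand u² and (u')² and integrate term by term on (0, π), using: for integers n ≥ 1, ∫_0^π sin²(nx) dx = ∫_0^π cos²(nx) dx = π/2; for n ≠ n', ∫_0^π sin(nx)sin(n'x) dx = ∫_0^π cos(nx)cos(n'x) dx = 0; and by product-to-sum, ∫_0^π sin(nx)cos(n'x) dx = ½∫_0^π [sin((n+n')x) + sin((n−n')x)] dx, which is 0 when n+n' is even and 2n/(n²−n'²) when n+n' is odd (it need not vanish on (0, π)).
  u² squared terms: (-4)²·∫sin(4x)² dx = 16·π/2 = 8*π.
  So ∫_0^π u² dx = 8*π.
  (u')² squared terms: (-16)²·∫cos(4x)² dx = 256·π/2 = 128*π.
  So ∫_0^π (u')² dx = 128*π.
||u||_{H^1}^2 = (8*π) + (128*π) = 136*π.


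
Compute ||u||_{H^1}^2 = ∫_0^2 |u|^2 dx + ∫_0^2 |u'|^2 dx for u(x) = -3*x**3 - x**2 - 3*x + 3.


||u||_{H^1}^2 = 24176/21

The H^1 norm (squared) on an interval (0, L) is
  ||u||_{H^1}^2 = ∫_0^L u(x)^2 dx + ∫_0^L u'(x)^2 dx.
Compute u'(x) = -9*x**2 - 2*x - 3.
Then u(x)^2 = 9*x**6 + 6*x**5 + 19*x**4 - 12*x**3 + 3*x**2 - 18*x + 9 and u'(x)^2 = 81*x**4 + 36*x**3 + 58*x**2 + 12*x + 9.
Integrate each monomial from 0 to 2 using ∫_0^2 c·x^n dx = c·2^(n+1)/(n+1):
  ∫_0^2 u(x)^2 dx = ∫_0^2 (9*x^6 + 6*x^5 + 19*x^4 - 12*x^3 + 3*x^2 - 18*x + 9) dx. Term by term:
    ∫_0^2 9*x^6 dx = 1152/7;  ∫_0^2 6*x^5 dx = 64;  ∫_0^2 19*x^4 dx = 608/5;
    ∫_0^2 -12*x^3 dx = -48;  ∫_0^2 3*x^2 dx = 8;  ∫_0^2 -18*x dx = -36;
    ∫_0^2 9 dx = 18.
  Sum: 1152/7 + 64 + 608/5 − 48 + 8 − 36 + 18 = 10226/35.
  ∫_0^2 u'(x)^2 dx = ∫_0^2 (81*x^4 + 36*x^3 + 58*x^2 + 12*x + 9) dx. Term by term:
    ∫_0^2 81*x^4 dx = 2592/5;  ∫_0^2 36*x^3 dx = 144;  ∫_0^2 58*x^2 dx = 464/3;
    ∫_0^2 12*x dx = 24;  ∫_0^2 9 dx = 18.
  Sum: 2592/5 + 144 + 464/3 + 24 + 18 = 12886/15.
Adding: ||u||_{H^1}^2 = 10226/35 + 12886/15 = 24176/21.


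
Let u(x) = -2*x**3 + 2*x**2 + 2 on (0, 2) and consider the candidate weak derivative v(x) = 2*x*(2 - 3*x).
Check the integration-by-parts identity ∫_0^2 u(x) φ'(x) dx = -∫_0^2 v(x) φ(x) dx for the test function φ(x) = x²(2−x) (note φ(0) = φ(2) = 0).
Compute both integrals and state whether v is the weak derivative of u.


LHS = 32/5, RHS = 32/5. Yes, v = u' weakly.

u(x) = -2*x**3 + 2*x**2 + 2, classical derivative u'(x) = -6*x**2 + 4*x.
φ(x) = x²(2−x), so φ'(x) = x*(4 - 3*x).
Note φ(0) = φ(2) = 0, so the boundary term u·φ vanishes.
LHS = ∫_0^2 u(x) φ'(x) dx = ∫_0^2 (6*x^5 - 14*x^4 + 8*x^3 - 6*x^2 + 8*x) dx. Term by term:
  ∫_0^2 6*x^5 dx = 64;  ∫_0^2 -14*x^4 dx = -448/5;  ∫_0^2 8*x^3 dx = 32;
  ∫_0^2 -6*x^2 dx = -16;  ∫_0^2 8*x dx = 16.
Sum: 64 − 448/5 + 32 − 16 + 16 = 32/5.
So LHS = 32/5.
∫_0^2 v(x) φ(x) dx = ∫_0^2 (6*x^5 - 16*x^4 + 8*x^3) dx. Term by term:
  ∫_0^2 6*x^5 dx = 64;  ∫_0^2 -16*x^4 dx = -512/5;  ∫_0^2 8*x^3 dx = 32.
Sum: 64 − 512/5 + 32 = -32/5.
So RHS = -∫_0^2 v(x) φ(x) dx = 32/5.
LHS = RHS, so the identity holds for this test φ.
Moreover u is smooth here and v(x) = u'(x) = -6*x**2 + 4*x pointwise, so the identity holds for every test function. Hence v is the weak derivative of u.


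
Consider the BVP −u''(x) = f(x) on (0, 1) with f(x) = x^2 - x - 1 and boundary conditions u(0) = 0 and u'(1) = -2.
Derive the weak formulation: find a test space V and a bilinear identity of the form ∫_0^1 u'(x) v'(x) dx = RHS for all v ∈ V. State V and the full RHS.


V = {v ∈ H^1(0, 1) : v(0) = 0} (test functions vanish at x = 0 where u is specified); weak form: ∫_0^1 u'v' dx = ∫_0^1 (x^2 - x - 1) v dx − 2·v(1) for all v ∈ V.

Multiply both sides by a test function v and integrate from 0 to 1:
  ∫_0^1 −u''(x) v(x) dx = ∫_0^1 f(x) v(x) dx.
Integrate the LHS by parts once:
  ∫_0^1 −u'' v dx = −[u'(x) v(x)]_0^1 + ∫_0^1 u'(x) v'(x) dx.
Thus ∫_0^1 u'(x) v'(x) dx = ∫_0^1 f(x) v(x) dx + [u'(x) v(x)]_0^1.
Choose V so that boundary terms are either known or forced to vanish.
Mixed BC: u(0) = 0 (Dirichlet) and u'(1) = -2 (Neumann). Define V = {v ∈ H^1(0, 1) : v(0) = 0}. Then [u' v]_0^1 = u'(1)·v(1) − u'(0)·0 = − 2·v(1).
Weak formulation: find u (satisfying any essential BC) such that ∫_0^1 u'(x) v'(x) dx = ∫_0^1 f v dx − 2·v(1) for all v ∈ V (Dirichlet at 0 absorbed into V; Neumann datum at x = 1 contributes the boundary term).
Substituting f(x) = x^2 - x - 1, the right-hand side is ∫_0^1 (x^2 - x - 1) v dx − 2·v(1).


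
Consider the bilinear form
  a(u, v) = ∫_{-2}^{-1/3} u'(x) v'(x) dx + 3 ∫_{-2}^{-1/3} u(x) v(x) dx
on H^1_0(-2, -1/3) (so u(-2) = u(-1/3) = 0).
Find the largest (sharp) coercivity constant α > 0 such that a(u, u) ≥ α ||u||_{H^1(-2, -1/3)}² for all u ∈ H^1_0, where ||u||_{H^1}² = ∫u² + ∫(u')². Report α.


α = 1

Coercivity of a(·,·) on H^1_0(-2, -1/3) means a(u, u) ≥ α ||u||_{H^1}² for every u ∈ H^1_0.
The interval has length L = 5/3, and Poincaré/coercivity depend only on L. Here a(u, u) = ∫(u')² + (3)·∫u².
Here c = 3 ≥ 1, so a(u,u) = ∫(u')² + c∫u² ≥ ∫(u')² + ∫u² = ||u||_{H^1}², i.e. α = 1 works. No larger α is possible: a(u,u) ≥ α||u||_{H^1}² means (1−α)∫(u')² ≥ (α−c)∫u², and for the modes u_n = sin(nπ(x−x₀)/L) (x₀ the left endpoint) one has ∫u_n²/∫(u_n')² = (L/(nπ))² → 0, so a(u_n,u_n)/||u_n||_{H^1}² → 1. Hence the optimal constant is α = 1.
Therefore α = 1.


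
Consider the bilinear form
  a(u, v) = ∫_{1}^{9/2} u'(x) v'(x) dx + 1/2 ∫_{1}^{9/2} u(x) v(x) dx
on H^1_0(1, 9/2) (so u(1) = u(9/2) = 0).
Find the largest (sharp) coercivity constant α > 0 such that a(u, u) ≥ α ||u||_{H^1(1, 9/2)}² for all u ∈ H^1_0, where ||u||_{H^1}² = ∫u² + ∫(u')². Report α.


α = (49 + 8*π^2)/(2*(4*π^2 + 49))

Coercivity of a(·,·) on H^1_0(1, 9/2) means a(u, u) ≥ α ||u||_{H^1}² for every u ∈ H^1_0.
The interval has length L = 7/2, and Poincaré/coercivity depend only on L. Here a(u, u) = ∫(u')² + (1/2)·∫u².
Here 0 < c = 1/2 < 1. The condition a(u,u) ≥ α||u||_{H^1}² reads (1−α)∫(u')² ≥ (α−c)∫u². Any admissible α is ≤ 1 (rapidly oscillating u have ∫u²/∫(u')² → 0), and α = 1 would force 0 ≥ (1−c)∫u², impossible since c < 1; so 1−α > 0. By the sharp Poincaré inequality on H^1_0 of an interval of length L, ∫(u')² ≥ (π/L)²∫u² with equality for the first sine mode sin(π(x−x₀)/L) (x₀ the left endpoint), so the inequality holds for all u iff (1−α)(π/L)² ≥ α − c, i.e. α ≤ ((π/L)² + c)/((π/L)² + 1) = (1 + c(L/π)²)/(1 + (L/π)²). With (π/L)² = 4*π^2/49 and c = 1/2, the largest admissible constant is α = ((π/L)² + c)/((π/L)² + 1).
Simplifying, α = (49 + 8*π^2)/(2*(4*π^2 + 49)).


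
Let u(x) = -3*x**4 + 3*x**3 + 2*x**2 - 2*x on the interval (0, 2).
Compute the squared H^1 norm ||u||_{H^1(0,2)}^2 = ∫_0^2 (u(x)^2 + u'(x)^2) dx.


||u||_{H^1}^2 = 73544/105

The H^1 norm (squared) on an interval (0, L) is
  ||u||_{H^1}^2 = ∫_0^L u(x)^2 dx + ∫_0^L u'(x)^2 dx.
Compute u'(x) = -12*x**3 + 9*x**2 + 4*x - 2.
Then u(x)^2 = 9*x**8 - 18*x**7 - 3*x**6 + 24*x**5 - 8*x**4 - 8*x**3 + 4*x**2 and u'(x)^2 = 144*x**6 - 216*x**5 - 15*x**4 + 120*x**3 - 20*x**2 - 16*x + 4.
Integrate each monomial from 0 to 2 using ∫_0^2 c·x^n dx = c·2^(n+1)/(n+1):
  ∫_0^2 u(x)^2 dx = ∫_0^2 (9*x^8 - 18*x^7 - 3*x^6 + 24*x^5 - 8*x^4 - 8*x^3 + 4*x^2) dx. Term by term:
    ∫_0^2 9*x^8 dx = 512;  ∫_0^2 -18*x^7 dx = -576;  ∫_0^2 -3*x^6 dx = -384/7;
    ∫_0^2 24*x^5 dx = 256;  ∫_0^2 -8*x^4 dx = -256/5;  ∫_0^2 -8*x^3 dx = -32;
    ∫_0^2 4*x^2 dx = 32/3.
  Sum: 512 − 576 − 384/7 + 256 − 256/5 − 32 + 32/3 = 6784/105.
  ∫_0^2 u'(x)^2 dx = ∫_0^2 (144*x^6 - 216*x^5 - 15*x^4 + 120*x^3 - 20*x^2 - 16*x + 4) dx. Term by term:
    ∫_0^2 144*x^6 dx = 18432/7;  ∫_0^2 -216*x^5 dx = -2304;  ∫_0^2 -15*x^4 dx = -96;
    ∫_0^2 120*x^3 dx = 480;  ∫_0^2 -20*x^2 dx = -160/3;  ∫_0^2 -16*x dx = -32;
    ∫_0^2 4 dx = 8.
  Sum: 18432/7 − 2304 − 96 + 480 − 160/3 − 32 + 8 = 13352/21.
Adding: ||u||_{H^1}^2 = 6784/105 + 13352/21 = 73544/105.


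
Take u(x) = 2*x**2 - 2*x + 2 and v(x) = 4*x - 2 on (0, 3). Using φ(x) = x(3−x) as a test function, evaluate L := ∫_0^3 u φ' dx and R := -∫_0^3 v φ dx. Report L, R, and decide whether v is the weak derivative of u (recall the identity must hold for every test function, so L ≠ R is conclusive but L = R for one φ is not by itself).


LHS = -18, RHS = -18. Yes, v = u' weakly.

u(x) = 2*x**2 - 2*x + 2, classical derivative u'(x) = 4*x - 2.
φ(x) = x(3−x), so φ'(x) = 3 - 2*x.
Note φ(0) = φ(3) = 0, so the boundary term u·φ vanishes.
LHS = ∫_0^3 u(x) φ'(x) dx = ∫_0^3 (-4*x^3 + 10*x^2 - 10*x + 6) dx. Term by term:
  ∫_0^3 -4*x^3 dx = -81;  ∫_0^3 10*x^2 dx = 90;  ∫_0^3 -10*x dx = -45;
  ∫_0^3 6 dx = 18.
Sum: -81 + 90 − 45 + 18 = -18.
So LHS = -18.
∫_0^3 v(x) φ(x) dx = ∫_0^3 (-4*x^3 + 14*x^2 - 6*x) dx. Term by term:
  ∫_0^3 -4*x^3 dx = -81;  ∫_0^3 14*x^2 dx = 126;  ∫_0^3 -6*x dx = -27.
Sum: -81 + 126 − 27 = 18.
So RHS = -∫_0^3 v(x) φ(x) dx = -18.
LHS = RHS, so the identity holds for this test φ.
Moreover u is smooth here and v(x) = u'(x) = 4*x - 2 pointwise, so the identity holds for every test function. Hence v is the weak derivative of u.


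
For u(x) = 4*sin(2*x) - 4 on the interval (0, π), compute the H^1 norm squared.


||u||_{H^1(0,π)}^2 = 56*π

u'(x) = 8*cos(2*x).
Expand u² and (u')² and integrate term by term on (0, π), using: for integers n ≥ 1, ∫_0^π sin²(nx) dx = ∫_0^π cos²(nx) dx = π/2; for n ≠ n', ∫_0^π sin(nx)sin(n'x) dx = ∫_0^π cos(nx)cos(n'x) dx = 0; and by product-to-sum, ∫_0^π sin(nx)cos(n'x) dx = ½∫_0^π [sin((n+n')x) + sin((n−n')x)] dx, which is 0 when n+n' is even and 2n/(n²−n'²) when n+n' is odd (it need not vanish on (0, π)). For the constant mode: ∫_0^π 1 dx = π, ∫_0^π cos(nx) dx = 0, ∫_0^π sin(nx) dx = (1−(−1)^n)/n.
  u² squared terms: (-4)²·∫1 dx = 16·π = 16*π;  (4)²·∫sin(2x)² dx = 16·π/2 = 8*π.
  u² cross terms: 2·(-4)·(4)·∫1·sin(2x) dx = -32·(0) = 0.
  So ∫_0^π u² dx = 16*π + 8*π + 0 = 24*π.
  (u')² squared terms: (8)²·∫cos(2x)² dx = 64·π/2 = 32*π.
  So ∫_0^π (u')² dx = 32*π.
||u||_{H^1}^2 = (24*π) + (32*π) = 56*π.


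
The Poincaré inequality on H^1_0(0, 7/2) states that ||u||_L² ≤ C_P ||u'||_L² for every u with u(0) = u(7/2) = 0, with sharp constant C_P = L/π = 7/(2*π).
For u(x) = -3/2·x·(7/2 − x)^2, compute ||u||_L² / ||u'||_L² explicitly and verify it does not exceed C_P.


||u||_L² / ||u'||_L² = sqrt(14)/4 < C_P = 7/(2*π).

u(x) = -3/2·x·(7/2 − x)^2, so u'(x) = -9*x^2/2 + 21*x - 147/8.
u(x) = -3/2·x·(7/2 − x)^2 vanishes at x = 0 and x = 7/2, so u ∈ H^1_0(0, 7/2). Differentiate via the product rule and integrate the resulting polynomials term by term.
  ∫_0^7/2 u² dx = ∫_0^7/2 (9*x^6/4 - 63*x^5/2 + 1323*x^4/8 - 3087*x^3/8 + 21609*x^2/64) dx. Term by term:
    ∫_0^7/2 9*x^6/4 dx = 1058841/512;  ∫_0^7/2 -63*x^5/2 dx = -2470629/256;  ∫_0^7/2 1323*x^4/8 dx = 22235661/1280;
    ∫_0^7/2 -3087*x^3/8 dx = -7411887/512;  ∫_0^7/2 21609*x^2/64 dx = 2470629/512.
  Sum: 1058841/512 − 2470629/256 + 22235661/1280 − 7411887/512 + 2470629/512 = 352947/2560.
  ∫_0^7/2 (u')² dx = ∫_0^7/2 (81*x^4/4 - 189*x^3 + 4851*x^2/8 - 3087*x/4 + 21609/64) dx. Term by term:
    ∫_0^7/2 81*x^4/4 dx = 1361367/640;  ∫_0^7/2 -189*x^3 dx = -453789/64;  ∫_0^7/2 4851*x^2/8 dx = 554631/64;
    ∫_0^7/2 -3087*x/4 dx = -151263/32;  ∫_0^7/2 21609/64 dx = 151263/128.
  Sum: 1361367/640 − 453789/64 + 554631/64 − 151263/32 + 151263/128 = 50421/320.
∫_0^7/2 u² dx = 352947/2560, so ||u||_L² = 343*sqrt(30)/160.
∫_0^7/2 (u')² dx = 50421/320, so ||u'||_L² = 49*sqrt(105)/40.
Ratio ||u||_L² / ||u'||_L² = sqrt(14)/4.
Sharp Poincaré constant on H^1_0(0, 7/2) is C_P = L/π = 7/(2*π), achieved by sin(2*π/7·x).
A polynomial bump cannot attain the sharp Poincaré constant (only the first sine eigenfunction does), so the ratio is strictly less than C_P, consistent with ||u||_L² ≤ C_P ||u'||_L².


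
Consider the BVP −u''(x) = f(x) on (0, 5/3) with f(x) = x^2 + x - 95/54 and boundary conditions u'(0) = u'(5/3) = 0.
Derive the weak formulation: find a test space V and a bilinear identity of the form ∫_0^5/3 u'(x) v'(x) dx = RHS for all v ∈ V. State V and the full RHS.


V = H^1(0, 5/3) (no boundary constraint on v; u is determined up to an additive constant); weak form: ∫_0^5/3 u'v' dx = ∫_0^5/3 (x^2 + x - 95/54) v dx for all v ∈ V.

Multiply both sides by a test function v and integrate from 0 to 5/3:
  ∫_0^5/3 −u''(x) v(x) dx = ∫_0^5/3 f(x) v(x) dx.
Integrate the LHS by parts once:
  ∫_0^5/3 −u'' v dx = −[u'(x) v(x)]_0^5/3 + ∫_0^5/3 u'(x) v'(x) dx.
Thus ∫_0^5/3 u'(x) v'(x) dx = ∫_0^5/3 f(x) v(x) dx + [u'(x) v(x)]_0^5/3.
Choose V so that boundary terms are either known or forced to vanish.
u has homogeneous Neumann: u'(0) = u'(5/3) = 0. So [u' v]_0^5/3 = 0·v(5/3) − 0·v(0) = 0 for any v; take V = H^1(0, 5/3).
Weak formulation: find u (satisfying any essential BC) such that ∫_0^5/3 u'(x) v'(x) dx = ∫_0^5/3 f v dx for all v ∈ V (homogeneous Neumann, so boundary terms vanish).
Substituting f(x) = x^2 + x - 95/54, the right-hand side is ∫_0^5/3 (x^2 + x - 95/54) v dx.
Compatibility check (pure Neumann): taking v ≡ 1 ∈ V gives 0 = ∫_0^5/3 f dx + (0) − (0), i.e. ∫_0^5/3 f dx must equal u'(0) − u'(5/3) = 0. Indeed ∫_0^5/3 (x^2 + x - 95/54) dx = 0, so the data are compatible. The solution is then unique only up to an additive constant (fix it e.g. by requiring ∫_0^5/3 u dx = 0).


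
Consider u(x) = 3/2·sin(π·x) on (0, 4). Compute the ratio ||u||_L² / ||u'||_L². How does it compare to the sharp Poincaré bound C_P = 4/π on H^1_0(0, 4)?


||u||_L² / ||u'||_L² = 1/π < C_P = 4/π.

u(x) = 3/2·sin(π·x), so u'(x) = 3*π*cos(π*x)/2.
Writing u(x) = A·sin(kπx/L) with A = 3/2 and k = 4, use ∫_0^L sin²(kπx/L) dx = L/2 and ∫_0^L cos²(kπx/L) dx = L/2.
u² = 9/4·sin²(π·x) and (u')² = 9*π^2/4·cos²(π·x), and each of sin², cos² integrates to L/2 = 2 over (0, 4).
∫_0^4 u² dx = 9/2, so ||u||_L² = 3*sqrt(2)/2.
∫_0^4 (u')² dx = 9*π^2/2, so ||u'||_L² = 3*sqrt(2)*π/2.
Ratio ||u||_L² / ||u'||_L² = 1/π.
Sharp Poincaré constant on H^1_0(0, 4) is C_P = L/π = 4/π, achieved by sin(π/4·x).
This is the k = 4 harmonic; the ratio L/(kπ) is strictly less than C_P = L/π, consistent with the sharp inequality ||u||_L² ≤ C_P ||u'||_L².


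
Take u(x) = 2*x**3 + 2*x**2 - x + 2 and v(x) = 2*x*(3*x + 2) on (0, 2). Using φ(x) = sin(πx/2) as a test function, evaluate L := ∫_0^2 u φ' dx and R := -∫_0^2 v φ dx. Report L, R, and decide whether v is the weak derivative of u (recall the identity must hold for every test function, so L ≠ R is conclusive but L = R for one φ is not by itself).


LHS = -60/π + 192/π^3, RHS = -64/π + 192/π^3. No, v is not the weak derivative of u.

u(x) = 2*x**3 + 2*x**2 - x + 2, classical derivative u'(x) = 6*x**2 + 4*x - 1.
φ(x) = sin(πx/2), so φ'(x) = π*cos(π*x/2)/2.
Note φ(0) = φ(2) = 0, so the boundary term u·φ vanishes.
LHS = ∫_0^2 u(x) φ'(x) dx = ∫_0^2 (π*x^3*cos(π*x/2) + π*x^2*cos(π*x/2) - π*x*cos(π*x/2)/2 + π*cos(π*x/2)) dx. Term by term:
  ∫_0^2 π*cos(π*x/2) dx = 0;  ∫_0^2 π*x^2*cos(π*x/2) dx = -16/π;  ∫_0^2 π*x^3*cos(π*x/2) dx = -48/π + 192/π^3;
  ∫_0^2 -π*x*cos(π*x/2)/2 dx = 4/π.
Sum: 0 − 16/π + -48/π + 192/π^3 + 4/π = -60/π + 192/π^3.
So LHS = -60/π + 192/π^3.
∫_0^2 v(x) φ(x) dx = ∫_0^2 (6*x^2*sin(π*x/2) + 4*x*sin(π*x/2)) dx. Term by term:
  ∫_0^2 4*x*sin(π*x/2) dx = 16/π;  ∫_0^2 6*x^2*sin(π*x/2) dx = -192/π^3 + 48/π.
Sum: 16/π + -192/π^3 + 48/π = -192/π^3 + 64/π.
So RHS = -∫_0^2 v(x) φ(x) dx = -64/π + 192/π^3.
LHS − RHS = 4/π ≠ 0, so the identity fails.
(For a valid weak derivative the identity must hold for EVERY test function, in particular this one. The failure shows v is NOT the weak derivative of u.)
Correct weak derivative would be u'(x) = 6*x**2 + 4*x - 1.


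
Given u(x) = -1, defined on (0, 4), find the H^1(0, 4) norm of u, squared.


||u||_{H^1}^2 = 4

The H^1 norm (squared) on an interval (0, L) is
  ||u||_{H^1}^2 = ∫_0^L u(x)^2 dx + ∫_0^L u'(x)^2 dx.
Compute u'(x) = 0.
Then u(x)^2 = 1 and u'(x)^2 = 0.
Integrate each monomial from 0 to 4 using ∫_0^4 c·x^n dx = c·4^(n+1)/(n+1):
  ∫_0^4 u(x)^2 dx = ∫_0^4 (1) dx. Term by term:
    ∫_0^4 1 dx = 4.
  ∫_0^4 u'(x)^2 dx = ∫_0^4 (0) dx. Term by term:
    ∫_0^4 0 dx = 0.
Adding: ||u||_{H^1}^2 = 4 + 0 = 4.


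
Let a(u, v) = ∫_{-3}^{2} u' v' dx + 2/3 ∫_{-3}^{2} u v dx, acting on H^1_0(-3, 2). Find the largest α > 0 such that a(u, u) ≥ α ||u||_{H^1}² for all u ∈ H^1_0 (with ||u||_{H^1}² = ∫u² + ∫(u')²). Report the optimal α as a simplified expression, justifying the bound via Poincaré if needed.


α = (π^2 + 50/3)/(π^2 + 25)

Coercivity of a(·,·) on H^1_0(-3, 2) means a(u, u) ≥ α ||u||_{H^1}² for every u ∈ H^1_0.
The interval has length L = 5, and Poincaré/coercivity depend only on L. Here a(u, u) = ∫(u')² + (2/3)·∫u².
Here 0 < c = 2/3 < 1. The condition a(u,u) ≥ α||u||_{H^1}² reads (1−α)∫(u')² ≥ (α−c)∫u². Any admissible α is ≤ 1 (rapidly oscillating u have ∫u²/∫(u')² → 0), and α = 1 would force 0 ≥ (1−c)∫u², impossible since c < 1; so 1−α > 0. By the sharp Poincaré inequality on H^1_0 of an interval of length L, ∫(u')² ≥ (π/L)²∫u² with equality for the first sine mode sin(π(x−x₀)/L) (x₀ the left endpoint), so the inequality holds for all u iff (1−α)(π/L)² ≥ α − c, i.e. α ≤ ((π/L)² + c)/((π/L)² + 1) = (1 + c(L/π)²)/(1 + (L/π)²). With (π/L)² = π^2/25 and c = 2/3, the largest admissible constant is α = ((π/L)² + c)/((π/L)² + 1).
Simplifying, α = (π^2 + 50/3)/(π^2 + 25).


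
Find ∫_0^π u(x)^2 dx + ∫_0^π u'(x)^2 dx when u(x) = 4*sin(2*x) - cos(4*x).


||u||_{H^1(0,π)}^2 = 97*π/2

u'(x) = 4*sin(4*x) + 8*cos(2*x).
Expand u² and (u')² and integrate term by term on (0, π), using: for integers n ≥ 1, ∫_0^π sin²(nx) dx = ∫_0^π cos²(nx) dx = π/2; for n ≠ n', ∫_0^π sin(nx)sin(n'x) dx = ∫_0^π cos(nx)cos(n'x) dx = 0; and by product-to-sum, ∫_0^π sin(nx)cos(n'x) dx = ½∫_0^π [sin((n+n')x) + sin((n−n')x)] dx, which is 0 when n+n' is even and 2n/(n²−n'²) when n+n' is odd (it need not vanish on (0, π)).
  u² squared terms: (-1)²·∫cos(4x)² dx = 1·π/2 = π/2;  (4)²·∫sin(2x)² dx = 16·π/2 = 8*π.
  u² cross terms: 2·(-1)·(4)·∫cos(4x)·sin(2x) dx = -8·(0) = 0.
  So ∫_0^π u² dx = π/2 + 8*π + 0 = 17*π/2.
  (u')² squared terms: (4)²·∫sin(4x)² dx = 16·π/2 = 8*π;  (8)²·∫cos(2x)² dx = 64·π/2 = 32*π.
  (u')² cross terms: 2·(4)·(8)·∫sin(4x)·cos(2x) dx = 64·(0) = 0.
  So ∫_0^π (u')² dx = 8*π + 32*π + 0 = 40*π.
||u||_{H^1}^2 = (17*π/2) + (40*π) = 97*π/2.


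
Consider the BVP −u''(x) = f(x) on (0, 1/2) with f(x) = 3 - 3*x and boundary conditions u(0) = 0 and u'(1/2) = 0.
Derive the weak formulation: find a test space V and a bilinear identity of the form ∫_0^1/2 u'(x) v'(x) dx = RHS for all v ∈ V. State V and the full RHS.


V = {v ∈ H^1(0, 1/2) : v(0) = 0} (test functions vanish at x = 0 where u is specified); weak form: ∫_0^1/2 u'v' dx = ∫_0^1/2 (3 - 3*x) v dx for all v ∈ V.

Multiply both sides by a test function v and integrate from 0 to 1/2:
  ∫_0^1/2 −u''(x) v(x) dx = ∫_0^1/2 f(x) v(x) dx.
Integrate the LHS by parts once:
  ∫_0^1/2 −u'' v dx = −[u'(x) v(x)]_0^1/2 + ∫_0^1/2 u'(x) v'(x) dx.
Thus ∫_0^1/2 u'(x) v'(x) dx = ∫_0^1/2 f(x) v(x) dx + [u'(x) v(x)]_0^1/2.
Choose V so that boundary terms are either known or forced to vanish.
Mixed BC: u(0) = 0 (Dirichlet) and u'(1/2) = 0 (Neumann). Define V = {v ∈ H^1(0, 1/2) : v(0) = 0}. Then [u' v]_0^1/2 = u'(1/2)·v(1/2) − u'(0)·0 = 0.
Weak formulation: find u (satisfying any essential BC) such that ∫_0^1/2 u'(x) v'(x) dx = ∫_0^1/2 f v dx for all v ∈ V (Dirichlet at 0 absorbed into V; the Neumann datum at x = 1/2 is zero, so no boundary term remains).
Substituting f(x) = 3 - 3*x, the right-hand side is ∫_0^1/2 (3 - 3*x) v dx.


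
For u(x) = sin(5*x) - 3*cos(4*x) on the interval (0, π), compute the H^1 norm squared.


||u||_{H^1(0,π)}^2 = -340/3 + 179*π/2

u'(x) = 12*sin(4*x) + 5*cos(5*x).
Expand u² and (u')² and integrate term by term on (0, π), using: for integers n ≥ 1, ∫_0^π sin²(nx) dx = ∫_0^π cos²(nx) dx = π/2; for n ≠ n', ∫_0^π sin(nx)sin(n'x) dx = ∫_0^π cos(nx)cos(n'x) dx = 0; and by product-to-sum, ∫_0^π sin(nx)cos(n'x) dx = ½∫_0^π [sin((n+n')x) + sin((n−n')x)] dx, which is 0 when n+n' is even and 2n/(n²−n'²) when n+n' is odd (it need not vanish on (0, π)).
  u² squared terms: (-3)²·∫cos(4x)² dx = 9·π/2 = 9*π/2;  (1)²·∫sin(5x)² dx = 1·π/2 = π/2.
  u² cross terms: 2·(-3)·(1)·∫cos(4x)·sin(5x) dx = -6·(10/9) = -20/3.
  So ∫_0^π u² dx = 9*π/2 + π/2 − 20/3 = -20/3 + 5*π.
  (u')² squared terms: (5)²·∫cos(5x)² dx = 25·π/2 = 25*π/2;  (12)²·∫sin(4x)² dx = 144·π/2 = 72*π.
  (u')² cross terms: 2·(5)·(12)·∫cos(5x)·sin(4x) dx = 120·(-8/9) = -320/3.
  So ∫_0^π (u')² dx = 25*π/2 + 72*π − 320/3 = -320/3 + 169*π/2.
||u||_{H^1}^2 = (-20/3 + 5*π) + (-320/3 + 169*π/2) = -340/3 + 179*π/2.


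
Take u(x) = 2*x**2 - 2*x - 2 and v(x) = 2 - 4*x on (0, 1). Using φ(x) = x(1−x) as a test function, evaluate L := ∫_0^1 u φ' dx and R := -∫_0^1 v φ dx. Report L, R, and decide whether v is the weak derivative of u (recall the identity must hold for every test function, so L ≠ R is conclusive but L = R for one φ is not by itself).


LHS = 0, RHS = 0. No, v is not the weak derivative of u.

u(x) = 2*x**2 - 2*x - 2, classical derivative u'(x) = 4*x - 2.
φ(x) = x(1−x), so φ'(x) = 1 - 2*x.
Note φ(0) = φ(1) = 0, so the boundary term u·φ vanishes.
LHS = ∫_0^1 u(x) φ'(x) dx = ∫_0^1 (-4*x^3 + 6*x^2 + 2*x - 2) dx. Term by term:
  ∫_0^1 -4*x^3 dx = -1;  ∫_0^1 6*x^2 dx = 2;  ∫_0^1 2*x dx = 1;
  ∫_0^1 -2 dx = -2.
Sum: -1 + 2 + 1 − 2 = 0.
So LHS = 0.
∫_0^1 v(x) φ(x) dx = ∫_0^1 (4*x^3 - 6*x^2 + 2*x) dx. Term by term:
  ∫_0^1 4*x^3 dx = 1;  ∫_0^1 -6*x^2 dx = -2;  ∫_0^1 2*x dx = 1.
Sum: 1 − 2 + 1 = 0.
So RHS = -∫_0^1 v(x) φ(x) dx = 0.
LHS = RHS, so the identity holds for this particular φ. But this is necessary, not sufficient: a weak derivative must satisfy the identity for EVERY test function in C_c^∞(0, 1).
Here u is smooth, so its weak derivative equals its classical derivative u'(x) = 4*x - 2. Since v(x) = 2 - 4*x ≠ u'(x), v is NOT the weak derivative of u — the agreement for this single φ is a coincidence (the difference v − u' happens to be L²-orthogonal to this φ).
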